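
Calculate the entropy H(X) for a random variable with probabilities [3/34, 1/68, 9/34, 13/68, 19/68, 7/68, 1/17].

H(X) = -Σ p(x) log₂ p(x)
  -3/34 × log₂(3/34) = 0.3090
  -1/68 × log₂(1/68) = 0.0895
  -9/34 × log₂(9/34) = 0.5076
  -13/68 × log₂(13/68) = 0.4563
  -19/68 × log₂(19/68) = 0.5140
  -7/68 × log₂(7/68) = 0.3377
  -1/17 × log₂(1/17) = 0.2404
H(X) = 2.4546 bits


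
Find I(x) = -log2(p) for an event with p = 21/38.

Information content I(x) = -log₂(p(x))
I = -log₂(21/38) = -log₂(0.5526)
I = 0.8556 bits


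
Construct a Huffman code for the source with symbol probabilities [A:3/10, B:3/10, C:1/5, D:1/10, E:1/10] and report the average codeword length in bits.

Huffman tree construction:
Combine smallest probabilities repeatedly
Resulting codes:
  A: 10 (length 2)
  B: 11 (length 2)
  C: 00 (length 2)
  D: 010 (length 3)
  E: 011 (length 3)
Average length = Σ p(s) × length(s) = 2.2000 bits


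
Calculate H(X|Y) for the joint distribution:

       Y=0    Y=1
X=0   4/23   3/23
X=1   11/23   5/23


H(X|Y) = Σ_y p(y) H(X|Y=y)
  p(Y=0) = 15/23, H(X|Y=0) = 0.8366
  p(Y=1) = 8/23, H(X|Y=1) = 0.9544
H(X|Y) = 0.6522×0.8366 + 0.3478×0.9544 = 0.8776 bits


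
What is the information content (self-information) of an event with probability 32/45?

Information content I(x) = -log₂(p(x))
I = -log₂(32/45) = -log₂(0.7111)
I = 0.4919 bits


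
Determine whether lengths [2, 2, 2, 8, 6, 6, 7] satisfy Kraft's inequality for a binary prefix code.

Kraft inequality: Σ 2^(-l_i) ≤ 1 for prefix-free code
Calculating: 2^(-2) + 2^(-2) + 2^(-2) + 2^(-8) + 2^(-6) + 2^(-6) + 2^(-7)
= 0.25 + 0.25 + 0.25 + 0.00390625 + 0.015625 + 0.015625 + 0.0078125
= 0.7930
Since 0.7930 ≤ 1, prefix-free code exists


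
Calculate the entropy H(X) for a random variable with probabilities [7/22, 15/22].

H(X) = -Σ p(x) log₂ p(x)
  -7/22 × log₂(7/22) = 0.5257
  -15/22 × log₂(15/22) = 0.3767
H(X) = 0.9024 bits


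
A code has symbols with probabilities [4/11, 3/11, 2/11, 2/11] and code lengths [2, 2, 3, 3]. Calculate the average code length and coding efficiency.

Average length L = Σ p_i × l_i = 2.3636 bits
Entropy H = 1.9363 bits
Efficiency η = H/L × 100% = 81.92%


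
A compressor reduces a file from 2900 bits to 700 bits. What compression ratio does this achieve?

Compression ratio = Original / Compressed
= 2900 / 700 = 4.14:1


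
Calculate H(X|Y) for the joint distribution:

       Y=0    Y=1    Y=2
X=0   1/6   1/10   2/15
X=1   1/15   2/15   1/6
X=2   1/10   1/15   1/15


H(X|Y) = Σ_y p(y) H(X|Y=y)
  p(Y=0) = 1/3, H(X|Y=0) = 1.4855
  p(Y=1) = 3/10, H(X|Y=1) = 1.5305
  p(Y=2) = 11/30, H(X|Y=2) = 1.4949
H(X|Y) = 0.3333×1.4855 + 0.3000×1.5305 + 0.3667×1.4949 = 1.5024 bits


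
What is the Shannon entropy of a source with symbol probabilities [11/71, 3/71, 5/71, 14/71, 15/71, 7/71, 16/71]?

H(X) = -Σ p(x) log₂ p(x)
  -11/71 × log₂(11/71) = 0.4168
  -3/71 × log₂(3/71) = 0.1929
  -5/71 × log₂(5/71) = 0.2696
  -14/71 × log₂(14/71) = 0.4619
  -15/71 × log₂(15/71) = 0.4738
  -7/71 × log₂(7/71) = 0.3295
  -16/71 × log₂(16/71) = 0.4845
H(X) = 2.6290 bits


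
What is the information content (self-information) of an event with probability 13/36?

Information content I(x) = -log₂(p(x))
I = -log₂(13/36) = -log₂(0.3611)
I = 1.4695 bits


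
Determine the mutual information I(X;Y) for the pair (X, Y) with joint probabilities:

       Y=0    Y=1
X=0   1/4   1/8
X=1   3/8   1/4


H(X) = 0.9544, H(Y) = 0.9544, H(X,Y) = 1.9056
I(X;Y) = H(X) + H(Y) - H(X,Y) = 0.0032 bits


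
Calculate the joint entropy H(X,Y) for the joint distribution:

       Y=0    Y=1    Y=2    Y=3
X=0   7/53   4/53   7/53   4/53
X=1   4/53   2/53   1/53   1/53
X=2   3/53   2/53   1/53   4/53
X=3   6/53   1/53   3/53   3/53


H(X,Y) = -Σ p(x,y) log₂ p(x,y)
  p(0,0)=7/53: -0.1321 × log₂(0.1321) = 0.3857
  p(0,1)=4/53: -0.0755 × log₂(0.0755) = 0.2814
  p(0,2)=7/53: -0.1321 × log₂(0.1321) = 0.3857
  p(0,3)=4/53: -0.0755 × log₂(0.0755) = 0.2814
  p(1,0)=4/53: -0.0755 × log₂(0.0755) = 0.2814
  p(1,1)=2/53: -0.0377 × log₂(0.0377) = 0.1784
  p(1,2)=1/53: -0.0189 × log₂(0.0189) = 0.1081
  p(1,3)=1/53: -0.0189 × log₂(0.0189) = 0.1081
  p(2,0)=3/53: -0.0566 × log₂(0.0566) = 0.2345
  p(2,1)=2/53: -0.0377 × log₂(0.0377) = 0.1784
  p(2,2)=1/53: -0.0189 × log₂(0.0189) = 0.1081
  p(2,3)=4/53: -0.0755 × log₂(0.0755) = 0.2814
  p(3,0)=6/53: -0.1132 × log₂(0.1132) = 0.3558
  p(3,1)=1/53: -0.0189 × log₂(0.0189) = 0.1081
  p(3,2)=3/53: -0.0566 × log₂(0.0566) = 0.2345
  p(3,3)=3/53: -0.0566 × log₂(0.0566) = 0.2345
H(X,Y) = 3.7453 bits


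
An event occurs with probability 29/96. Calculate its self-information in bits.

Information content I(x) = -log₂(p(x))
I = -log₂(29/96) = -log₂(0.3021)
I = 1.7270 bits


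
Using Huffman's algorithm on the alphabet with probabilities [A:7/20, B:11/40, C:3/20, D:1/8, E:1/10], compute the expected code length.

Huffman tree construction:
Combine smallest probabilities repeatedly
Resulting codes:
  A: 11 (length 2)
  B: 10 (length 2)
  C: 00 (length 2)
  D: 011 (length 3)
  E: 010 (length 3)
Average length = Σ p(s) × length(s) = 2.2250 bits


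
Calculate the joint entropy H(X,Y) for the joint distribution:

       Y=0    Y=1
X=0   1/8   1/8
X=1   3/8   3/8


H(X,Y) = -Σ p(x,y) log₂ p(x,y)
  p(0,0)=1/8: -0.1250 × log₂(0.1250) = 0.3750
  p(0,1)=1/8: -0.1250 × log₂(0.1250) = 0.3750
  p(1,0)=3/8: -0.3750 × log₂(0.3750) = 0.5306
  p(1,1)=3/8: -0.3750 × log₂(0.3750) = 0.5306
H(X,Y) = 1.8113 bits


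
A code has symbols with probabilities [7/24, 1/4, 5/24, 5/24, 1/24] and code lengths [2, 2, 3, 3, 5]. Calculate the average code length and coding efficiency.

Average length L = Σ p_i × l_i = 2.5417 bits
Entropy H = 2.1524 bits
Efficiency η = H/L × 100% = 84.69%


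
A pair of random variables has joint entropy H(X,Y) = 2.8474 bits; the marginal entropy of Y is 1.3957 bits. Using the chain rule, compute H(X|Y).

Chain rule: H(X,Y) = H(X|Y) + H(Y)
H(X|Y) = H(X,Y) - H(Y) = 2.8474 - 1.3957 = 1.4517 bits


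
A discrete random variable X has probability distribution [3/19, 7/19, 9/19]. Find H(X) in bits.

H(X) = -Σ p(x) log₂ p(x)
  -3/19 × log₂(3/19) = 0.4205
  -7/19 × log₂(7/19) = 0.5307
  -9/19 × log₂(9/19) = 0.5106
H(X) = 1.4618 bits


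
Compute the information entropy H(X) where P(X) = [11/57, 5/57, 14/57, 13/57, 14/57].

H(X) = -Σ p(x) log₂ p(x)
  -11/57 × log₂(11/57) = 0.4580
  -5/57 × log₂(5/57) = 0.3080
  -14/57 × log₂(14/57) = 0.4975
  -13/57 × log₂(13/57) = 0.4863
  -14/57 × log₂(14/57) = 0.4975
H(X) = 2.2474 bits


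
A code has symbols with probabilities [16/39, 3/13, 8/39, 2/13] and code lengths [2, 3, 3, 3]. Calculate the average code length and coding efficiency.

Average length L = Σ p_i × l_i = 2.5897 bits
Entropy H = 1.8998 bits
Efficiency η = H/L × 100% = 73.36%


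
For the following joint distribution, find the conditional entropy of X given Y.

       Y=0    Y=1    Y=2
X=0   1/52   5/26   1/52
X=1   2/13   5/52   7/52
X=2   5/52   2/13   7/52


H(X|Y) = Σ_y p(y) H(X|Y=y)
  p(Y=0) = 7/26, H(X|Y=0) = 1.2638
  p(Y=1) = 23/52, H(X|Y=1) = 1.5310
  p(Y=2) = 15/52, H(X|Y=2) = 1.2867
H(X|Y) = 0.2692×1.2638 + 0.4423×1.5310 + 0.2885×1.2867 = 1.3886 bits


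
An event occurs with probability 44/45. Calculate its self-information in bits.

Information content I(x) = -log₂(p(x))
I = -log₂(44/45) = -log₂(0.9778)
I = 0.0324 bits


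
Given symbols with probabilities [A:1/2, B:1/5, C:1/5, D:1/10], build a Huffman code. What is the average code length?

Huffman tree construction:
Combine smallest probabilities repeatedly
Resulting codes:
  A: 0 (length 1)
  B: 111 (length 3)
  C: 10 (length 2)
  D: 110 (length 3)
Average length = Σ p(s) × length(s) = 1.8000 bits


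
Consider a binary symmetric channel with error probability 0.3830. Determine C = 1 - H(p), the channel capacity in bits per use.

For BSC with error probability p:
C = 1 - H(p) where H(p) is binary entropy
H(0.3830) = -0.3830 × log₂(0.3830) - 0.6170 × log₂(0.6170)
H(p) = 0.9601
C = 1 - 0.9601 = 0.0399 bits/use


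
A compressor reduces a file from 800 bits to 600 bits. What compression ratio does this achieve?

Compression ratio = Original / Compressed
= 800 / 600 = 1.33:1


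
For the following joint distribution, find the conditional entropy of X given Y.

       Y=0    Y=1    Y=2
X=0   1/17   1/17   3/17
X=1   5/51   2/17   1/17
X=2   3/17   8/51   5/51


H(X|Y) = Σ_y p(y) H(X|Y=y)
  p(Y=0) = 1/3, H(X|Y=0) = 1.4466
  p(Y=1) = 1/3, H(X|Y=1) = 1.4837
  p(Y=2) = 1/3, H(X|Y=2) = 1.4466
H(X|Y) = 0.3333×1.4466 + 0.3333×1.4837 + 0.3333×1.4466 = 1.4590 bits


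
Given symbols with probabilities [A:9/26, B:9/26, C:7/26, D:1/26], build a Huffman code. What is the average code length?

Huffman tree construction:
Combine smallest probabilities repeatedly
Resulting codes:
  A: 11 (length 2)
  B: 0 (length 1)
  C: 101 (length 3)
  D: 100 (length 3)
Average length = Σ p(s) × length(s) = 1.9615 bits


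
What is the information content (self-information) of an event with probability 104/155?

Information content I(x) = -log₂(p(x))
I = -log₂(104/155) = -log₂(0.6710)
I = 0.5757 bits


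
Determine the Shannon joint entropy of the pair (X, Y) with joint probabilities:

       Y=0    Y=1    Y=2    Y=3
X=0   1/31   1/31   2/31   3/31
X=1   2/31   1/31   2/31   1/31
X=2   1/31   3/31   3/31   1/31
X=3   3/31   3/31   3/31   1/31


H(X,Y) = -Σ p(x,y) log₂ p(x,y)
  p(0,0)=1/31: -0.0323 × log₂(0.0323) = 0.1598
  p(0,1)=1/31: -0.0323 × log₂(0.0323) = 0.1598
  p(0,2)=2/31: -0.0645 × log₂(0.0645) = 0.2551
  p(0,3)=3/31: -0.0968 × log₂(0.0968) = 0.3261
  p(1,0)=2/31: -0.0645 × log₂(0.0645) = 0.2551
  p(1,1)=1/31: -0.0323 × log₂(0.0323) = 0.1598
  p(1,2)=2/31: -0.0645 × log₂(0.0645) = 0.2551
  p(1,3)=1/31: -0.0323 × log₂(0.0323) = 0.1598
  p(2,0)=1/31: -0.0323 × log₂(0.0323) = 0.1598
  p(2,1)=3/31: -0.0968 × log₂(0.0968) = 0.3261
  p(2,2)=3/31: -0.0968 × log₂(0.0968) = 0.3261
  p(2,3)=1/31: -0.0323 × log₂(0.0323) = 0.1598
  p(3,0)=3/31: -0.0968 × log₂(0.0968) = 0.3261
  p(3,1)=3/31: -0.0968 × log₂(0.0968) = 0.3261
  p(3,2)=3/31: -0.0968 × log₂(0.0968) = 0.3261
  p(3,3)=1/31: -0.0323 × log₂(0.0323) = 0.1598
H(X,Y) = 3.8403 bits


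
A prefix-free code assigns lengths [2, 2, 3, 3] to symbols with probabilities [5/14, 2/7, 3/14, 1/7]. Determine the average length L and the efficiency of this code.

Average length L = Σ p_i × l_i = 2.3571 bits
Entropy H = 1.9242 bits
Efficiency η = H/L × 100% = 81.63%


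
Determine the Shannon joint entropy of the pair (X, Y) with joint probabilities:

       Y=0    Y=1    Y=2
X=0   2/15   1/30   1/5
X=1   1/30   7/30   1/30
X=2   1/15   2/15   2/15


H(X,Y) = -Σ p(x,y) log₂ p(x,y)
  p(0,0)=2/15: -0.1333 × log₂(0.1333) = 0.3876
  p(0,1)=1/30: -0.0333 × log₂(0.0333) = 0.1636
  p(0,2)=1/5: -0.2000 × log₂(0.2000) = 0.4644
  p(1,0)=1/30: -0.0333 × log₂(0.0333) = 0.1636
  p(1,1)=7/30: -0.2333 × log₂(0.2333) = 0.4899
  p(1,2)=1/30: -0.0333 × log₂(0.0333) = 0.1636
  p(2,0)=1/15: -0.0667 × log₂(0.0667) = 0.2605
  p(2,1)=2/15: -0.1333 × log₂(0.1333) = 0.3876
  p(2,2)=2/15: -0.1333 × log₂(0.1333) = 0.3876
H(X,Y) = 2.8682 bits


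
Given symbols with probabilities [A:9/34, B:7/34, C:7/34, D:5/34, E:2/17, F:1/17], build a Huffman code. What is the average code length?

Huffman tree construction:
Combine smallest probabilities repeatedly
Resulting codes:
  A: 10 (length 2)
  B: 00 (length 2)
  C: 01 (length 2)
  D: 110 (length 3)
  E: 1111 (length 4)
  F: 1110 (length 4)
Average length = Σ p(s) × length(s) = 2.5000 bits


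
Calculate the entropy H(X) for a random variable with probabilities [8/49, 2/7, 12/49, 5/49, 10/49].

H(X) = -Σ p(x) log₂ p(x)
  -8/49 × log₂(8/49) = 0.4269
  -2/7 × log₂(2/7) = 0.5164
  -12/49 × log₂(12/49) = 0.4971
  -5/49 × log₂(5/49) = 0.3360
  -10/49 × log₂(10/49) = 0.4679
H(X) = 2.2443 bits


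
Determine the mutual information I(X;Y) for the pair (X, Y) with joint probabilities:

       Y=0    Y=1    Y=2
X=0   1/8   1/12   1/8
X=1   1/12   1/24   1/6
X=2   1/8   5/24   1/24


H(X) = 1.5774, H(Y) = 1.5850, H(X,Y) = 3.0069
I(X;Y) = H(X) + H(Y) - H(X,Y) = 0.1555 bits


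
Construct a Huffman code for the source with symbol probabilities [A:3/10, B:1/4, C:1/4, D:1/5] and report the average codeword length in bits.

Huffman tree construction:
Combine smallest probabilities repeatedly
Resulting codes:
  A: 11 (length 2)
  B: 01 (length 2)
  C: 10 (length 2)
  D: 00 (length 2)
Average length = Σ p(s) × length(s) = 2.0000 bits


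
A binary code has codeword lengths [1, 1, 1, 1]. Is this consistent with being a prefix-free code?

Kraft inequality: Σ 2^(-l_i) ≤ 1 for prefix-free code
Calculating: 2^(-1) + 2^(-1) + 2^(-1) + 2^(-1)
= 0.5 + 0.5 + 0.5 + 0.5
= 2.0000
Since 2.0000 > 1, prefix-free code does not exist


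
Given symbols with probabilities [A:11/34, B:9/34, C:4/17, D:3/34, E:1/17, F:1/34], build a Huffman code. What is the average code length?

Huffman tree construction:
Combine smallest probabilities repeatedly
Resulting codes:
  A: 11 (length 2)
  B: 10 (length 2)
  C: 01 (length 2)
  D: 000 (length 3)
  E: 0011 (length 4)
  F: 0010 (length 4)
Average length = Σ p(s) × length(s) = 2.2647 bits


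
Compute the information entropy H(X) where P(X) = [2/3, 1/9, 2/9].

H(X) = -Σ p(x) log₂ p(x)
  -2/3 × log₂(2/3) = 0.3900
  -1/9 × log₂(1/9) = 0.3522
  -2/9 × log₂(2/9) = 0.4822
H(X) = 1.2244 bits


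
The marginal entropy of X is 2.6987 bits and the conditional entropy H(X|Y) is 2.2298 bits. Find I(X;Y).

I(X;Y) = H(X) - H(X|Y)
I(X;Y) = 2.6987 - 2.2298 = 0.4689 bits


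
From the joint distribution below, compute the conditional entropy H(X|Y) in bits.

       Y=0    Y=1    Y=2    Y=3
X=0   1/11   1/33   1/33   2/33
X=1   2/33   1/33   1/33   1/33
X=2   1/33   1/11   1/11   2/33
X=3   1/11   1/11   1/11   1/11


H(X|Y) = Σ_y p(y) H(X|Y=y)
  p(Y=0) = 3/11, H(X|Y=0) = 1.8911
  p(Y=1) = 8/33, H(X|Y=1) = 1.8113
  p(Y=2) = 8/33, H(X|Y=2) = 1.8113
  p(Y=3) = 8/33, H(X|Y=3) = 1.9056
H(X|Y) = 0.2727×1.8911 + 0.2424×1.8113 + 0.2424×1.8113 + 0.2424×1.9056 = 1.8559 bits


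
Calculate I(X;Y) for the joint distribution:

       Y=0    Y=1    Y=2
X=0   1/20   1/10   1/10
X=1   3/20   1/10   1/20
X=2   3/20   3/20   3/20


H(X) = 1.5395, H(Y) = 1.5813, H(X,Y) = 3.0710
I(X;Y) = H(X) + H(Y) - H(X,Y) = 0.0498 bits


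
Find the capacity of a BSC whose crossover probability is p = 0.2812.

For BSC with error probability p:
C = 1 - H(p) where H(p) is binary entropy
H(0.2812) = -0.2812 × log₂(0.2812) - 0.7188 × log₂(0.7188)
H(p) = 0.8571
C = 1 - 0.8571 = 0.1429 bits/use


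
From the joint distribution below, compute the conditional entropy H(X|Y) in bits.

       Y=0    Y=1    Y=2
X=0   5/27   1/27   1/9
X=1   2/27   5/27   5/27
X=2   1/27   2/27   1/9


H(X|Y) = Σ_y p(y) H(X|Y=y)
  p(Y=0) = 8/27, H(X|Y=0) = 1.2988
  p(Y=1) = 8/27, H(X|Y=1) = 1.2988
  p(Y=2) = 11/27, H(X|Y=2) = 1.5395
H(X|Y) = 0.2963×1.2988 + 0.2963×1.2988 + 0.4074×1.5395 = 1.3969 bits


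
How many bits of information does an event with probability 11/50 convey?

Information content I(x) = -log₂(p(x))
I = -log₂(11/50) = -log₂(0.2200)
I = 2.1844 bits


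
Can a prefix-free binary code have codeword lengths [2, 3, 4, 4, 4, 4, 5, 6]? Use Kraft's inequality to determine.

Kraft inequality: Σ 2^(-l_i) ≤ 1 for prefix-free code
Calculating: 2^(-2) + 2^(-3) + 2^(-4) + 2^(-4) + 2^(-4) + 2^(-4) + 2^(-5) + 2^(-6)
= 0.25 + 0.125 + 0.0625 + 0.0625 + 0.0625 + 0.0625 + 0.03125 + 0.015625
= 0.6719
Since 0.6719 ≤ 1, prefix-free code exists


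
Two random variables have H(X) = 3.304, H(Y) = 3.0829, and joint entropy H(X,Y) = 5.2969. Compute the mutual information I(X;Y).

I(X;Y) = H(X) + H(Y) - H(X,Y)
I(X;Y) = 3.304 + 3.0829 - 5.2969 = 1.09 bits


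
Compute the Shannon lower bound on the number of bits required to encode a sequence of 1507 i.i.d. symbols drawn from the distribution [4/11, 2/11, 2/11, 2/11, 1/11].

Entropy H = 2.1867 bits/symbol
Minimum bits = H × n = 2.1867 × 1507
= 3295.36 bits


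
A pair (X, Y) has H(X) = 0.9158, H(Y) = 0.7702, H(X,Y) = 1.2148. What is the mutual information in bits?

I(X;Y) = H(X) + H(Y) - H(X,Y)
I(X;Y) = 0.9158 + 0.7702 - 1.2148 = 0.4712 bits


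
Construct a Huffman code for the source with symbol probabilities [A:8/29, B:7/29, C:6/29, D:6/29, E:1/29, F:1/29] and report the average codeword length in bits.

Huffman tree construction:
Combine smallest probabilities repeatedly
Resulting codes:
  A: 10 (length 2)
  B: 01 (length 2)
  C: 111 (length 3)
  D: 00 (length 2)
  E: 1100 (length 4)
  F: 1101 (length 4)
Average length = Σ p(s) × length(s) = 2.3448 bits


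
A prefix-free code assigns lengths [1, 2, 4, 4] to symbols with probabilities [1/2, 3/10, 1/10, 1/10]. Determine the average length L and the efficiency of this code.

Average length L = Σ p_i × l_i = 1.9000 bits
Entropy H = 1.6855 bits
Efficiency η = H/L × 100% = 88.71%


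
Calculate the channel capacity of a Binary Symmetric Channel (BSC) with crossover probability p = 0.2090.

For BSC with error probability p:
C = 1 - H(p) where H(p) is binary entropy
H(0.2090) = -0.2090 × log₂(0.2090) - 0.7910 × log₂(0.7910)
H(p) = 0.7396
C = 1 - 0.7396 = 0.2604 bits/use


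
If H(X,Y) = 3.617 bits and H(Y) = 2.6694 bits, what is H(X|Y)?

Chain rule: H(X,Y) = H(X|Y) + H(Y)
H(X|Y) = H(X,Y) - H(Y) = 3.617 - 2.6694 = 0.9476 bits


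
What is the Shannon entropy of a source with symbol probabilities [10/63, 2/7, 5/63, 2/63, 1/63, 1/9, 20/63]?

H(X) = -Σ p(x) log₂ p(x)
  -10/63 × log₂(10/63) = 0.4215
  -2/7 × log₂(2/7) = 0.5164
  -5/63 × log₂(5/63) = 0.2901
  -2/63 × log₂(2/63) = 0.1580
  -1/63 × log₂(1/63) = 0.0949
  -1/9 × log₂(1/9) = 0.3522
  -20/63 × log₂(20/63) = 0.5255
H(X) = 2.3586 bits


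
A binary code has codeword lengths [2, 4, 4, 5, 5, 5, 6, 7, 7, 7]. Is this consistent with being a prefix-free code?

Kraft inequality: Σ 2^(-l_i) ≤ 1 for prefix-free code
Calculating: 2^(-2) + 2^(-4) + 2^(-4) + 2^(-5) + 2^(-5) + 2^(-5) + 2^(-6) + 2^(-7) + 2^(-7) + 2^(-7)
= 0.25 + 0.0625 + 0.0625 + 0.03125 + 0.03125 + 0.03125 + 0.015625 + 0.0078125 + 0.0078125 + 0.0078125
= 0.5078
Since 0.5078 ≤ 1, prefix-free code exists


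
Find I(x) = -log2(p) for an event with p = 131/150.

Information content I(x) = -log₂(p(x))
I = -log₂(131/150) = -log₂(0.8733)
I = 0.1954 bits


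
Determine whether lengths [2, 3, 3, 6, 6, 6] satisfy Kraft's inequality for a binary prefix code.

Kraft inequality: Σ 2^(-l_i) ≤ 1 for prefix-free code
Calculating: 2^(-2) + 2^(-3) + 2^(-3) + 2^(-6) + 2^(-6) + 2^(-6)
= 0.25 + 0.125 + 0.125 + 0.015625 + 0.015625 + 0.015625
= 0.5469
Since 0.5469 ≤ 1, prefix-free code exists


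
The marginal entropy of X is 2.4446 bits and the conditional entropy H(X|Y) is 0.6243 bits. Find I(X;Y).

I(X;Y) = H(X) - H(X|Y)
I(X;Y) = 2.4446 - 0.6243 = 1.8203 bits


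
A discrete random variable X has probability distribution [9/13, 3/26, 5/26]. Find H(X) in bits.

H(X) = -Σ p(x) log₂ p(x)
  -9/13 × log₂(9/13) = 0.3673
  -3/26 × log₂(3/26) = 0.3595
  -5/26 × log₂(5/26) = 0.4574
H(X) = 1.1842 bits


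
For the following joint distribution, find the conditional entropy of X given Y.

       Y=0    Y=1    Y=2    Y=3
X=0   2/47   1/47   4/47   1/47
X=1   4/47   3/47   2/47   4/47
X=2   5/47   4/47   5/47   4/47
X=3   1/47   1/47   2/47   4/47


H(X|Y) = Σ_y p(y) H(X|Y=y)
  p(Y=0) = 12/47, H(X|Y=0) = 1.7842
  p(Y=1) = 9/47, H(X|Y=1) = 1.7527
  p(Y=2) = 13/47, H(X|Y=2) = 1.8843
  p(Y=3) = 13/47, H(X|Y=3) = 1.8543
H(X|Y) = 0.2553×1.7842 + 0.1915×1.7527 + 0.2766×1.8843 + 0.2766×1.8543 = 1.8252 bits


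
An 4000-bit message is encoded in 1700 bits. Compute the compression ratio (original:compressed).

Compression ratio = Original / Compressed
= 4000 / 1700 = 2.35:1


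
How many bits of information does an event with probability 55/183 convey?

Information content I(x) = -log₂(p(x))
I = -log₂(55/183) = -log₂(0.3005)
I = 1.7343 bits


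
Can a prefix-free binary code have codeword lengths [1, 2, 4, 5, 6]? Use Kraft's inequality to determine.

Kraft inequality: Σ 2^(-l_i) ≤ 1 for prefix-free code
Calculating: 2^(-1) + 2^(-2) + 2^(-4) + 2^(-5) + 2^(-6)
= 0.5 + 0.25 + 0.0625 + 0.03125 + 0.015625
= 0.8594
Since 0.8594 ≤ 1, prefix-free code exists


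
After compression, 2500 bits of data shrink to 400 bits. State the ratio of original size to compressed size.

Compression ratio = Original / Compressed
= 2500 / 400 = 6.25:1


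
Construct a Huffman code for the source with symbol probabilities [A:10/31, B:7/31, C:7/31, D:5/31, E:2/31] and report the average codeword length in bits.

Huffman tree construction:
Combine smallest probabilities repeatedly
Resulting codes:
  A: 11 (length 2)
  B: 00 (length 2)
  C: 01 (length 2)
  D: 101 (length 3)
  E: 100 (length 3)
Average length = Σ p(s) × length(s) = 2.2258 bits


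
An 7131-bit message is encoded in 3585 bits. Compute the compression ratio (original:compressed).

Compression ratio = Original / Compressed
= 7131 / 3585 = 1.99:1


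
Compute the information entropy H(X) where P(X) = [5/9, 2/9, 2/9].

H(X) = -Σ p(x) log₂ p(x)
  -5/9 × log₂(5/9) = 0.4711
  -2/9 × log₂(2/9) = 0.4822
  -2/9 × log₂(2/9) = 0.4822
H(X) = 1.4355 bits


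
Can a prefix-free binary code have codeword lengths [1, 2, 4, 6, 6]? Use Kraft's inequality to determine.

Kraft inequality: Σ 2^(-l_i) ≤ 1 for prefix-free code
Calculating: 2^(-1) + 2^(-2) + 2^(-4) + 2^(-6) + 2^(-6)
= 0.5 + 0.25 + 0.0625 + 0.015625 + 0.015625
= 0.8438
Since 0.8438 ≤ 1, prefix-free code exists


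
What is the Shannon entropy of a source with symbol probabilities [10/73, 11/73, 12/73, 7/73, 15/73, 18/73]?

H(X) = -Σ p(x) log₂ p(x)
  -10/73 × log₂(10/73) = 0.3929
  -11/73 × log₂(11/73) = 0.4114
  -12/73 × log₂(12/73) = 0.4282
  -7/73 × log₂(7/73) = 0.3243
  -15/73 × log₂(15/73) = 0.4691
  -18/73 × log₂(18/73) = 0.4981
H(X) = 2.5240 bits


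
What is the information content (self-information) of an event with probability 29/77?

Information content I(x) = -log₂(p(x))
I = -log₂(29/77) = -log₂(0.3766)
I = 1.4088 bits


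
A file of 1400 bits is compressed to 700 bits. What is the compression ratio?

Compression ratio = Original / Compressed
= 1400 / 700 = 2.00:1


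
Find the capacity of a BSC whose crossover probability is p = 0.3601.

For BSC with error probability p:
C = 1 - H(p) where H(p) is binary entropy
H(0.3601) = -0.3601 × log₂(0.3601) - 0.6399 × log₂(0.6399)
H(p) = 0.9428
C = 1 - 0.9428 = 0.0572 bits/use


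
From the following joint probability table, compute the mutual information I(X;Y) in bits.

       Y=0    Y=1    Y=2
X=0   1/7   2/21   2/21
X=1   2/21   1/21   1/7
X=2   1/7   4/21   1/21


H(X) = 1.5751, H(Y) = 1.5751, H(X,Y) = 3.0464
I(X;Y) = H(X) + H(Y) - H(X,Y) = 0.1038 bits


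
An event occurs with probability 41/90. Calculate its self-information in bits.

Information content I(x) = -log₂(p(x))
I = -log₂(41/90) = -log₂(0.4556)
I = 1.1343 bits


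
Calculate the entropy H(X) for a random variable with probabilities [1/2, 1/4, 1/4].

H(X) = -Σ p(x) log₂ p(x)
  -1/2 × log₂(1/2) = 0.5000
  -1/4 × log₂(1/4) = 0.5000
  -1/4 × log₂(1/4) = 0.5000
H(X) = 1.5000 bits


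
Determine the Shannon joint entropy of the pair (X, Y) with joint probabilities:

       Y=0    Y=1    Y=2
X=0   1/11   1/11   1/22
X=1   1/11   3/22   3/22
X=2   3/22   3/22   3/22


H(X,Y) = -Σ p(x,y) log₂ p(x,y)
  p(0,0)=1/11: -0.0909 × log₂(0.0909) = 0.3145
  p(0,1)=1/11: -0.0909 × log₂(0.0909) = 0.3145
  p(0,2)=1/22: -0.0455 × log₂(0.0455) = 0.2027
  p(1,0)=1/11: -0.0909 × log₂(0.0909) = 0.3145
  p(1,1)=3/22: -0.1364 × log₂(0.1364) = 0.3920
  p(1,2)=3/22: -0.1364 × log₂(0.1364) = 0.3920
  p(2,0)=3/22: -0.1364 × log₂(0.1364) = 0.3920
  p(2,1)=3/22: -0.1364 × log₂(0.1364) = 0.3920
  p(2,2)=3/22: -0.1364 × log₂(0.1364) = 0.3920
H(X,Y) = 3.1060 bits


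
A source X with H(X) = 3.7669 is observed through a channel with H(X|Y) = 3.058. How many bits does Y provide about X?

I(X;Y) = H(X) - H(X|Y)
I(X;Y) = 3.7669 - 3.058 = 0.7089 bits


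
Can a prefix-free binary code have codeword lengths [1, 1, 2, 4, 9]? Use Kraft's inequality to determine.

Kraft inequality: Σ 2^(-l_i) ≤ 1 for prefix-free code
Calculating: 2^(-1) + 2^(-1) + 2^(-2) + 2^(-4) + 2^(-9)
= 0.5 + 0.5 + 0.25 + 0.0625 + 0.001953125
= 1.3145
Since 1.3145 > 1, prefix-free code does not exist


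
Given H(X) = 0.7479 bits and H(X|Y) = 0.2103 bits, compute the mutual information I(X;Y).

I(X;Y) = H(X) - H(X|Y)
I(X;Y) = 0.7479 - 0.2103 = 0.5376 bits


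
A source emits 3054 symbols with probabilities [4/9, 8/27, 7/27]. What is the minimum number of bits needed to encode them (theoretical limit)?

Entropy H = 1.5448 bits/symbol
Minimum bits = H × n = 1.5448 × 3054
= 4717.97 bits


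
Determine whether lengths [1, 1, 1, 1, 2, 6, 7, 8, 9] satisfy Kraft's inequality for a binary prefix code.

Kraft inequality: Σ 2^(-l_i) ≤ 1 for prefix-free code
Calculating: 2^(-1) + 2^(-1) + 2^(-1) + 2^(-1) + 2^(-2) + 2^(-6) + 2^(-7) + 2^(-8) + 2^(-9)
= 0.5 + 0.5 + 0.5 + 0.5 + 0.25 + 0.015625 + 0.0078125 + 0.00390625 + 0.001953125
= 2.2793
Since 2.2793 > 1, prefix-free code does not exist


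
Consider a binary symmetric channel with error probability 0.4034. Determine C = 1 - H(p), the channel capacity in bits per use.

For BSC with error probability p:
C = 1 - H(p) where H(p) is binary entropy
H(0.4034) = -0.4034 × log₂(0.4034) - 0.5966 × log₂(0.5966)
H(p) = 0.9729
C = 1 - 0.9729 = 0.0271 bits/use


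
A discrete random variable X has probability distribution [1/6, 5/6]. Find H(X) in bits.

H(X) = -Σ p(x) log₂ p(x)
  -1/6 × log₂(1/6) = 0.4308
  -5/6 × log₂(5/6) = 0.2192
H(X) = 0.6500 bits


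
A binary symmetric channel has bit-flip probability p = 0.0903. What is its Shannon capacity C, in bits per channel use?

For BSC with error probability p:
C = 1 - H(p) where H(p) is binary entropy
H(0.0903) = -0.0903 × log₂(0.0903) - 0.9097 × log₂(0.9097)
H(p) = 0.4375
C = 1 - 0.4375 = 0.5625 bits/use


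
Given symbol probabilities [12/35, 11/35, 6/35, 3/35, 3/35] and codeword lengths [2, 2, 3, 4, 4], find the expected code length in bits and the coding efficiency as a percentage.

Average length L = Σ p_i × l_i = 2.5143 bits
Entropy H = 2.0981 bits
Efficiency η = H/L × 100% = 83.45%


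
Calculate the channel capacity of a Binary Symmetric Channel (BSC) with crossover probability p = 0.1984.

For BSC with error probability p:
C = 1 - H(p) where H(p) is binary entropy
H(0.1984) = -0.1984 × log₂(0.1984) - 0.8016 × log₂(0.8016)
H(p) = 0.7187
C = 1 - 0.7187 = 0.2813 bits/use


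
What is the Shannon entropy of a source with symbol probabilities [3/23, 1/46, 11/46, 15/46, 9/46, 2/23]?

H(X) = -Σ p(x) log₂ p(x)
  -3/23 × log₂(3/23) = 0.3833
  -1/46 × log₂(1/46) = 0.1201
  -11/46 × log₂(11/46) = 0.4936
  -15/46 × log₂(15/46) = 0.5272
  -9/46 × log₂(9/46) = 0.4605
  -2/23 × log₂(2/23) = 0.3064
H(X) = 2.2910 bits


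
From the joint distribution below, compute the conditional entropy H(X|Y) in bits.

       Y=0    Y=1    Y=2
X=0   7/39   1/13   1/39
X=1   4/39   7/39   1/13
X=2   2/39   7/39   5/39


H(X|Y) = Σ_y p(y) H(X|Y=y)
  p(Y=0) = 1/3, H(X|Y=0) = 1.4196
  p(Y=1) = 17/39, H(X|Y=1) = 1.4958
  p(Y=2) = 3/13, H(X|Y=2) = 1.3516
H(X|Y) = 0.3333×1.4196 + 0.4359×1.4958 + 0.2308×1.3516 = 1.4371 bits


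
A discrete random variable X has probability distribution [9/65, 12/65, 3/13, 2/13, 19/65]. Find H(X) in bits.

H(X) = -Σ p(x) log₂ p(x)
  -9/65 × log₂(9/65) = 0.3950
  -12/65 × log₂(12/65) = 0.4500
  -3/13 × log₂(3/13) = 0.4882
  -2/13 × log₂(2/13) = 0.4155
  -19/65 × log₂(19/65) = 0.5187
H(X) = 2.2673 bits


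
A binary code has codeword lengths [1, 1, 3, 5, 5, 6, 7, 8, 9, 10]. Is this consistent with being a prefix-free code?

Kraft inequality: Σ 2^(-l_i) ≤ 1 for prefix-free code
Calculating: 2^(-1) + 2^(-1) + 2^(-3) + 2^(-5) + 2^(-5) + 2^(-6) + 2^(-7) + 2^(-8) + 2^(-9) + 2^(-10)
= 0.5 + 0.5 + 0.125 + 0.03125 + 0.03125 + 0.015625 + 0.0078125 + 0.00390625 + 0.001953125 + 0.0009765625
= 1.2178
Since 1.2178 > 1, prefix-free code does not exist


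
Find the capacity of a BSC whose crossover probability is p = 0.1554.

For BSC with error probability p:
C = 1 - H(p) where H(p) is binary entropy
H(0.1554) = -0.1554 × log₂(0.1554) - 0.8446 × log₂(0.8446)
H(p) = 0.6232
C = 1 - 0.6232 = 0.3768 bits/use


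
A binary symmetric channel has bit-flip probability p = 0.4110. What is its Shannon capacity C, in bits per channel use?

For BSC with error probability p:
C = 1 - H(p) where H(p) is binary entropy
H(0.4110) = -0.4110 × log₂(0.4110) - 0.5890 × log₂(0.5890)
H(p) = 0.9770
C = 1 - 0.9770 = 0.0230 bits/use


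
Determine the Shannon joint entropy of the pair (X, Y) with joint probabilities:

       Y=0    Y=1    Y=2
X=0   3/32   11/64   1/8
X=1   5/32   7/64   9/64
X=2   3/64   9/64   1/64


H(X,Y) = -Σ p(x,y) log₂ p(x,y)
  p(0,0)=3/32: -0.0938 × log₂(0.0938) = 0.3202
  p(0,1)=11/64: -0.1719 × log₂(0.1719) = 0.4367
  p(0,2)=1/8: -0.1250 × log₂(0.1250) = 0.3750
  p(1,0)=5/32: -0.1562 × log₂(0.1562) = 0.4184
  p(1,1)=7/64: -0.1094 × log₂(0.1094) = 0.3492
  p(1,2)=9/64: -0.1406 × log₂(0.1406) = 0.3980
  p(2,0)=3/64: -0.0469 × log₂(0.0469) = 0.2070
  p(2,1)=9/64: -0.1406 × log₂(0.1406) = 0.3980
  p(2,2)=1/64: -0.0156 × log₂(0.0156) = 0.0938
H(X,Y) = 2.9961 bits


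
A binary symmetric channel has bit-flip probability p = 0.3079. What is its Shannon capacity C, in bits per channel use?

For BSC with error probability p:
C = 1 - H(p) where H(p) is binary entropy
H(0.3079) = -0.3079 × log₂(0.3079) - 0.6921 × log₂(0.6921)
H(p) = 0.8907
C = 1 - 0.8907 = 0.1093 bits/use


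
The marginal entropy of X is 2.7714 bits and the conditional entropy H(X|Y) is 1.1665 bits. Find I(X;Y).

I(X;Y) = H(X) - H(X|Y)
I(X;Y) = 2.7714 - 1.1665 = 1.6049 bits


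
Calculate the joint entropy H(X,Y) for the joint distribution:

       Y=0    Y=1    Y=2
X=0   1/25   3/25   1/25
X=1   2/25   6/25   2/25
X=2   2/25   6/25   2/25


H(X,Y) = -Σ p(x,y) log₂ p(x,y)
  p(0,0)=1/25: -0.0400 × log₂(0.0400) = 0.1858
  p(0,1)=3/25: -0.1200 × log₂(0.1200) = 0.3671
  p(0,2)=1/25: -0.0400 × log₂(0.0400) = 0.1858
  p(1,0)=2/25: -0.0800 × log₂(0.0800) = 0.2915
  p(1,1)=6/25: -0.2400 × log₂(0.2400) = 0.4941
  p(1,2)=2/25: -0.0800 × log₂(0.0800) = 0.2915
  p(2,0)=2/25: -0.0800 × log₂(0.0800) = 0.2915
  p(2,1)=6/25: -0.2400 × log₂(0.2400) = 0.4941
  p(2,2)=2/25: -0.0800 × log₂(0.0800) = 0.2915
H(X,Y) = 2.8929 bits


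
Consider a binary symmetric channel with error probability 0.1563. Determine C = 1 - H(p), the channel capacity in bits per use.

For BSC with error probability p:
C = 1 - H(p) where H(p) is binary entropy
H(0.1563) = -0.1563 × log₂(0.1563) - 0.8437 × log₂(0.8437)
H(p) = 0.6254
C = 1 - 0.6254 = 0.3746 bits/use


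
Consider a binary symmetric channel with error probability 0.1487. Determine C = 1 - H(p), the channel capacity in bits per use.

For BSC with error probability p:
C = 1 - H(p) where H(p) is binary entropy
H(0.1487) = -0.1487 × log₂(0.1487) - 0.8513 × log₂(0.8513)
H(p) = 0.6066
C = 1 - 0.6066 = 0.3934 bits/use


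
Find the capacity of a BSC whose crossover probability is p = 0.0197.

For BSC with error probability p:
C = 1 - H(p) where H(p) is binary entropy
H(0.0197) = -0.0197 × log₂(0.0197) - 0.9803 × log₂(0.9803)
H(p) = 0.1398
C = 1 - 0.1398 = 0.8602 bits/use


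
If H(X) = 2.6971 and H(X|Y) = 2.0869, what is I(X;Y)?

I(X;Y) = H(X) - H(X|Y)
I(X;Y) = 2.6971 - 2.0869 = 0.6102 bits


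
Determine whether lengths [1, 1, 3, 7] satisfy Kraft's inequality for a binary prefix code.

Kraft inequality: Σ 2^(-l_i) ≤ 1 for prefix-free code
Calculating: 2^(-1) + 2^(-1) + 2^(-3) + 2^(-7)
= 0.5 + 0.5 + 0.125 + 0.0078125
= 1.1328
Since 1.1328 > 1, prefix-free code does not exist


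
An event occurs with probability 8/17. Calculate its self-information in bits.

Information content I(x) = -log₂(p(x))
I = -log₂(8/17) = -log₂(0.4706)
I = 1.0875 bits


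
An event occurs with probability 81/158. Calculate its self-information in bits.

Information content I(x) = -log₂(p(x))
I = -log₂(81/158) = -log₂(0.5127)
I = 0.9639 bits


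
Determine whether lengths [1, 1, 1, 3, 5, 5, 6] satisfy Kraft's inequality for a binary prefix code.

Kraft inequality: Σ 2^(-l_i) ≤ 1 for prefix-free code
Calculating: 2^(-1) + 2^(-1) + 2^(-1) + 2^(-3) + 2^(-5) + 2^(-5) + 2^(-6)
= 0.5 + 0.5 + 0.5 + 0.125 + 0.03125 + 0.03125 + 0.015625
= 1.7031
Since 1.7031 > 1, prefix-free code does not exist


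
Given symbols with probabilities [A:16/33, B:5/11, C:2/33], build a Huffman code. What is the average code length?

Huffman tree construction:
Combine smallest probabilities repeatedly
Resulting codes:
  A: 0 (length 1)
  B: 11 (length 2)
  C: 10 (length 2)
Average length = Σ p(s) × length(s) = 1.5152 bits


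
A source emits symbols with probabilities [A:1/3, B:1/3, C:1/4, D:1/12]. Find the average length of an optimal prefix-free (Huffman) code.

Huffman tree construction:
Combine smallest probabilities repeatedly
Resulting codes:
  A: 10 (length 2)
  B: 11 (length 2)
  C: 01 (length 2)
  D: 00 (length 2)
Average length = Σ p(s) × length(s) = 2.0000 bits


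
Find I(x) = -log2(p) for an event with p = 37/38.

Information content I(x) = -log₂(p(x))
I = -log₂(37/38) = -log₂(0.9737)
I = 0.0385 bits


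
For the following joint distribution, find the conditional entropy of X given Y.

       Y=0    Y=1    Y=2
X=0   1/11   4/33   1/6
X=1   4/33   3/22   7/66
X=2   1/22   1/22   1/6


H(X|Y) = Σ_y p(y) H(X|Y=y)
  p(Y=0) = 17/66, H(X|Y=0) = 1.4837
  p(Y=1) = 10/33, H(X|Y=1) = 1.4577
  p(Y=2) = 29/66, H(X|Y=2) = 1.5559
H(X|Y) = 0.2576×1.4837 + 0.3030×1.4577 + 0.4394×1.5559 = 1.5076 bits


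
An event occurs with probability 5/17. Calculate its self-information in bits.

Information content I(x) = -log₂(p(x))
I = -log₂(5/17) = -log₂(0.2941)
I = 1.7655 bits


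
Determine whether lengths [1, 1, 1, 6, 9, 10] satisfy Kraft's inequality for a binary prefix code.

Kraft inequality: Σ 2^(-l_i) ≤ 1 for prefix-free code
Calculating: 2^(-1) + 2^(-1) + 2^(-1) + 2^(-6) + 2^(-9) + 2^(-10)
= 0.5 + 0.5 + 0.5 + 0.015625 + 0.001953125 + 0.0009765625
= 1.5186
Since 1.5186 > 1, prefix-free code does not exist


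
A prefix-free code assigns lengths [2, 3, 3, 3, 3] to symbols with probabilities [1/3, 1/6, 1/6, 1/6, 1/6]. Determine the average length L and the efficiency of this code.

Average length L = Σ p_i × l_i = 2.6667 bits
Entropy H = 2.2516 bits
Efficiency η = H/L × 100% = 84.44%


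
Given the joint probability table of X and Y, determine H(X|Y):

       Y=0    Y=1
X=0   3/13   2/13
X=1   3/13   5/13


H(X|Y) = Σ_y p(y) H(X|Y=y)
  p(Y=0) = 6/13, H(X|Y=0) = 1.0000
  p(Y=1) = 7/13, H(X|Y=1) = 0.8631
H(X|Y) = 0.4615×1.0000 + 0.5385×0.8631 = 0.9263 bits


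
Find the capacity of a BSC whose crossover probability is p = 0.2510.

For BSC with error probability p:
C = 1 - H(p) where H(p) is binary entropy
H(0.2510) = -0.2510 × log₂(0.2510) - 0.7490 × log₂(0.7490)
H(p) = 0.8129
C = 1 - 0.8129 = 0.1871 bits/use


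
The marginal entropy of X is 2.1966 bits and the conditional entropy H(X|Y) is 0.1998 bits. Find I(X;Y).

I(X;Y) = H(X) - H(X|Y)
I(X;Y) = 2.1966 - 0.1998 = 1.9968 bits


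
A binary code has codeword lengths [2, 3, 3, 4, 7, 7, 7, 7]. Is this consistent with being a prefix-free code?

Kraft inequality: Σ 2^(-l_i) ≤ 1 for prefix-free code
Calculating: 2^(-2) + 2^(-3) + 2^(-3) + 2^(-4) + 2^(-7) + 2^(-7) + 2^(-7) + 2^(-7)
= 0.25 + 0.125 + 0.125 + 0.0625 + 0.0078125 + 0.0078125 + 0.0078125 + 0.0078125
= 0.5938
Since 0.5938 ≤ 1, prefix-free code exists


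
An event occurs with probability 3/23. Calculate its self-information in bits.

Information content I(x) = -log₂(p(x))
I = -log₂(3/23) = -log₂(0.1304)
I = 2.9386 bits


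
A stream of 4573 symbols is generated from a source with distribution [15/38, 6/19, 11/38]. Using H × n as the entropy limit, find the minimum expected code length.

Entropy H = 1.5722 bits/symbol
Minimum bits = H × n = 1.5722 × 4573
= 7189.79 bits


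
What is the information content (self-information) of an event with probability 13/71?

Information content I(x) = -log₂(p(x))
I = -log₂(13/71) = -log₂(0.1831)
I = 2.4493 bits


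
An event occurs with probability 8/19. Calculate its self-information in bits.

Information content I(x) = -log₂(p(x))
I = -log₂(8/19) = -log₂(0.4211)
I = 1.2479 bits


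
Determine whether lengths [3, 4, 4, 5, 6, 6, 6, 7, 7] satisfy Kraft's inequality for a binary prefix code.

Kraft inequality: Σ 2^(-l_i) ≤ 1 for prefix-free code
Calculating: 2^(-3) + 2^(-4) + 2^(-4) + 2^(-5) + 2^(-6) + 2^(-6) + 2^(-6) + 2^(-7) + 2^(-7)
= 0.125 + 0.0625 + 0.0625 + 0.03125 + 0.015625 + 0.015625 + 0.015625 + 0.0078125 + 0.0078125
= 0.3438
Since 0.3438 ≤ 1, prefix-free code exists


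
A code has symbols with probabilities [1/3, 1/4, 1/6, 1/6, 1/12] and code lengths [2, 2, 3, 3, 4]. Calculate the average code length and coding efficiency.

Average length L = Σ p_i × l_i = 2.5000 bits
Entropy H = 2.1887 bits
Efficiency η = H/L × 100% = 87.55%


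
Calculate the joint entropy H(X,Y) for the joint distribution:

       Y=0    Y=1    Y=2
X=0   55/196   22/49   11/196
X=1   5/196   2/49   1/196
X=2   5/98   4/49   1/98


H(X,Y) = -Σ p(x,y) log₂ p(x,y)
  p(0,0)=55/196: -0.2806 × log₂(0.2806) = 0.5145
  p(0,1)=22/49: -0.4490 × log₂(0.4490) = 0.5187
  p(0,2)=11/196: -0.0561 × log₂(0.0561) = 0.2332
  p(1,0)=5/196: -0.0255 × log₂(0.0255) = 0.1350
  p(1,1)=2/49: -0.0408 × log₂(0.0408) = 0.1884
  p(1,2)=1/196: -0.0051 × log₂(0.0051) = 0.0389
  p(2,0)=5/98: -0.0510 × log₂(0.0510) = 0.2190
  p(2,1)=4/49: -0.0816 × log₂(0.0816) = 0.2951
  p(2,2)=1/98: -0.0102 × log₂(0.0102) = 0.0675
H(X,Y) = 2.2102 bits


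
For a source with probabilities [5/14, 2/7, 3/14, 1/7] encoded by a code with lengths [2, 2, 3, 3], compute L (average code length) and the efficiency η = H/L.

Average length L = Σ p_i × l_i = 2.3571 bits
Entropy H = 1.9242 bits
Efficiency η = H/L × 100% = 81.63%


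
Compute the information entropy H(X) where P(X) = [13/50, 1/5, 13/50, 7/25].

H(X) = -Σ p(x) log₂ p(x)
  -13/50 × log₂(13/50) = 0.5053
  -1/5 × log₂(1/5) = 0.4644
  -13/50 × log₂(13/50) = 0.5053
  -7/25 × log₂(7/25) = 0.5142
H(X) = 1.9892 bits


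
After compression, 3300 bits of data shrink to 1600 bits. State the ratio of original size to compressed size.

Compression ratio = Original / Compressed
= 3300 / 1600 = 2.06:1


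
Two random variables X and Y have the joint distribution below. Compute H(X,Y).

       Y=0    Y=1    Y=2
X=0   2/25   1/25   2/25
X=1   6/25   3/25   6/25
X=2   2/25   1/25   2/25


H(X,Y) = -Σ p(x,y) log₂ p(x,y)
  p(0,0)=2/25: -0.0800 × log₂(0.0800) = 0.2915
  p(0,1)=1/25: -0.0400 × log₂(0.0400) = 0.1858
  p(0,2)=2/25: -0.0800 × log₂(0.0800) = 0.2915
  p(1,0)=6/25: -0.2400 × log₂(0.2400) = 0.4941
  p(1,1)=3/25: -0.1200 × log₂(0.1200) = 0.3671
  p(1,2)=6/25: -0.2400 × log₂(0.2400) = 0.4941
  p(2,0)=2/25: -0.0800 × log₂(0.0800) = 0.2915
  p(2,1)=1/25: -0.0400 × log₂(0.0400) = 0.1858
  p(2,2)=2/25: -0.0800 × log₂(0.0800) = 0.2915
H(X,Y) = 2.8929 bits
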